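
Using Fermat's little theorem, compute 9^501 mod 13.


Fermat's little theorem: if p is prime and gcd(a,p)=1, then a^(p-1) ≡ 1 (mod p)
p = 13 is prime, gcd(9,13) = 1
Reduce exponent: 501 mod 12 = 9
So 9^501 ≡ 9^9 (mod 13)
9^9 mod 13 = 1

9^501 ≡ 1 (mod 13)


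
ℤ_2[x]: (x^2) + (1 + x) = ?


Add coefficients mod 2:
x^0: 0 + 1 = 1 (mod 2)
x^1: 0 + 1 = 1 (mod 2)
x^2: 1 + 0 = 1 (mod 2)
Result: 1 + x + x^2

f + g = 1 + x + x^2


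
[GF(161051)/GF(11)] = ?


GF(161051) = GF(11^5), so the extension degree is 5

[GF(161051)/GF(11)] = 5


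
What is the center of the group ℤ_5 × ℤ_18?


Z(G) = {g ∈ G | gx = xg for all x ∈ G}
Direct product of abelian groups is abelian, so Z(G) = G

Z(ℤ_5 × ℤ_18) = ℤ_5 × ℤ_18


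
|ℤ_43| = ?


ℤ_n has n elements.

|ℤ_43| = 43


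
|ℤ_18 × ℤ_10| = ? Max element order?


|ℤ_18 × ℤ_10| = 18 × 10 = 180
Max element order = lcm(18,10) = 90
Cyclic? No (gcd=2)

|ℤ_18×ℤ_10| = 180, max element order = 90


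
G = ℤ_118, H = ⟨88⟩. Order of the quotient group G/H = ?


|⟨88⟩| = n / gcd(88, 118) = 118 / 2 = 59
H is normal (ℤ_118 is abelian).
|G/H| = |G| / |H| = 118 / 59 = 2

|G/H| = 2


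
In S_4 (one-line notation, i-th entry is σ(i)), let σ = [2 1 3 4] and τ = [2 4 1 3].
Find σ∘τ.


σ∘τ: apply τ first, then σ
1 →τ 2 →σ 1
2 →τ 4 →σ 4
3 →τ 1 →σ 2
4 →τ 3 →σ 3

σ∘τ = [1 4 2 3]


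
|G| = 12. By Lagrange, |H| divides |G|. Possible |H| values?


Lagrange's theorem: |H| divides |G|
|G| = 12
Divisors of 12: 1, 2, 3, 4, 6, 12

Possible subgroup orders: {1, 2, 3, 4, 6, 12}


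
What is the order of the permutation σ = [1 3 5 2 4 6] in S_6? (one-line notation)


Cycle decomposition: (2 3 5 4)
Cycle lengths: 4
Order = lcm(4) = 4

ord(σ) = 4


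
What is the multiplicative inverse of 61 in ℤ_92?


Use the extended Euclidean algorithm to write 1 = 61·s + 92·t; then s mod 92 is the inverse.
Euclidean algorithm:
  61 = 0·92 + 61
  92 = 1·61 + 31
  61 = 1·31 + 30
  31 = 1·30 + 1
  30 = 30·1 + 0
gcd(61,92) = 1
Back-substitution gives: 61·(-3) + 92·(2) = 1
So 61⁻¹ ≡ -3 ≡ 89 (mod 92)
Check: 61 × 89 = 5429 ≡ 1 (mod 92) ✓

61⁻¹ ≡ 89 (mod 92)


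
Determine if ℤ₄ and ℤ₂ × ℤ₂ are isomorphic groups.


Comparing ℤ₄ and ℤ₂ × ℤ₂:
ℤ₄ has an element of order 4; ℤ₂×ℤ₂ has exponent 2

No, ℤ₄ ≇ ℤ₂ × ℤ₂


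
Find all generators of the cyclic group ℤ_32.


g generates ℤ_n iff gcd(g,n) = 1
Prime factors of 32: 2
Generators are g ∈ {1,...,31} not divisible by any of these primes.
Generators: {1, 3, 5, 7, 9, 11, 13, 15, 17, 19, 21, 23, 25, 27, 29, 31}
Number of generators = φ(32) = 16

Generators of ℤ_32 = {1, 3, 5, 7, 9, 11, 13, 15, 17, 19, 21, 23, 25, 27, 29, 31}


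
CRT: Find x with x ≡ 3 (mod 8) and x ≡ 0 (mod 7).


m₁ = 8, m₂ = 7, gcd = 1, so CRT applies. M = m₁·m₂ = 56
Let M₁ = M/m₁ = 7, M₂ = M/m₂ = 8
Find y₁ ≡ M₁⁻¹ (mod m₁): 7⁻¹ ≡ 7 (mod 8)
Find y₂ ≡ M₂⁻¹ (mod m₂): 8⁻¹ ≡ 1 (mod 7)
x = a₁·M₁·y₁ + a₂·M₂·y₂ = 3·7·7 + 0·8·1 = 147
Reduce mod 56: x ≡ 35
Check: 35 mod 8 = 3 ✓, 35 mod 7 = 0 ✓

x ≡ 35 (mod 56)


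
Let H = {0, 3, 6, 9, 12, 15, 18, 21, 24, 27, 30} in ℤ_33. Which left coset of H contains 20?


20 + H = {20 + h (mod 33) : h ∈ H}
20+0=20, 20+3=23, 20+6=26, 20+9=29, 20+12=32, 20+15=2, 20+18=5, 20+21=8, 20+24=11, 20+27=14, 20+30=17
20 + H = {2, 5, 8, 11, 14, 17, 20, 23, 26, 29, 32} = 2 + H

20 + H = {2, 5, 8, 11, 14, 17, 20, 23, 26, 29, 32}


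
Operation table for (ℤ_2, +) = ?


Elements: {0, 1}
Operation: addition mod 2
Entry (a, b) = (a + b) mod 2

Cayley table:
  | 0 | 1
0 | 0 | 1
1 | 1 | 0


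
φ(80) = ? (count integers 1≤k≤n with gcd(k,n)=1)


Factor n: 80 = 2^4 × 5
φ(n) = n · ∏(1 - 1/p) over distinct primes p | n
φ(80) = 80 · (1 - 1/2) · (1 - 1/5) = 32

φ(80) = 32


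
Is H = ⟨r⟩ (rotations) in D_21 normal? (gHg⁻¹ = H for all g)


H = ⟨r⟩ (rotations) in D_21
The rotation subgroup ⟨r⟩ has index 2 in D_21, so it is normal

Yes, normal subgroup


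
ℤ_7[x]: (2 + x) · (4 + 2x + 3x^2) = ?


Expand and collect like terms; reduce coefficients mod 7:
x^0: 2·4 = 8 ≡ 1 (mod 7)
x^1: 2·2 + 1·4 = 8 ≡ 1 (mod 7)
x^2: 2·3 + 1·2 = 8 ≡ 1 (mod 7)
x^3: 1·3 = 3 ≡ 3 (mod 7)
Result: 1 + x + x^2 + 3x^3

f · g = 1 + x + x^2 + 3x^3


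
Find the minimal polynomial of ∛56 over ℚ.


∛56 satisfies x³ - 56 = 0, irreducible over ℚ (no rational root; 56 is not a perfect cube)

Minimal polynomial: x³ - 56


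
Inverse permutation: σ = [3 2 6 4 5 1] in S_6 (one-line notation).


To find σ⁻¹, swap domain and range:
σ(1) = 3 → σ⁻¹(3) = 1
σ(2) = 2 → σ⁻¹(2) = 2
σ(3) = 6 → σ⁻¹(6) = 3
σ(4) = 4 → σ⁻¹(4) = 4
σ(5) = 5 → σ⁻¹(5) = 5
σ(6) = 1 → σ⁻¹(1) = 6

σ⁻¹ = [6 2 1 4 5 3]


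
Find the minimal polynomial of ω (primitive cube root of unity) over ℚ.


ω satisfies x² + x + 1 = 0 (the cyclotomic polynomial Φ₃)

Minimal polynomial: x² + x + 1


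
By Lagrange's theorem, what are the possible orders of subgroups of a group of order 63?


Lagrange's theorem: |H| divides |G|
|G| = 63
Divisors of 63: 1, 3, 7, 9, 21, 63

Possible subgroup orders: {1, 3, 7, 9, 21, 63}


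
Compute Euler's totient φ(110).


Factor n: 110 = 2 × 5 × 11
φ(n) = n · ∏(1 - 1/p) over distinct primes p | n
φ(110) = 110 · (1 - 1/2) · (1 - 1/5) · (1 - 1/11) = 40

φ(110) = 40


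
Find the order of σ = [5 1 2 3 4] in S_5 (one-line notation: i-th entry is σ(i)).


Cycle decomposition: (1 5 4 3 2)
Cycle lengths: 5
Order = lcm(5) = 5

ord(σ) = 5


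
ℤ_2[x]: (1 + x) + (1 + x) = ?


Add coefficients mod 2:
x^0: 1 + 1 = 0 (mod 2)
x^1: 1 + 1 = 0 (mod 2)
Result: 0

f + g = 0


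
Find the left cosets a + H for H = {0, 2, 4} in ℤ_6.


H = {0, 2, 4}, |H| = 3
Number of cosets = |G|/|H| = 6/3 = 2
0 + H = {0, 2, 4}
1 + H = {1, 3, 5}

Cosets: 0+H={0,2,4}; 1+H={1,3,5}


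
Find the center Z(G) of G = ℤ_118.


Z(G) = {g ∈ G | gx = xg for all x ∈ G}
ℤ_118 is abelian, so Z(G) = G

Z(ℤ_118) = ℤ_118


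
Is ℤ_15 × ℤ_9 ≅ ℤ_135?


Comparing ℤ_15 × ℤ_9 and ℤ_135:
gcd(15,9) = 3 ≠ 1. Max element order in ℤ_15×ℤ_9 is lcm(15,9) = 45 < 135, so it has no element of order 135

No, ℤ_15 × ℤ_9 ≇ ℤ_135


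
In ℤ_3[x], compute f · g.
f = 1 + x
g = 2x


Expand and collect like terms; reduce coefficients mod 3:
x^0: 1·0 = 0 ≡ 0 (mod 3)
x^1: 1·2 + 1·0 = 2 ≡ 2 (mod 3)
x^2: 1·2 = 2 ≡ 2 (mod 3)
Result: 2x + 2x^2

f · g = 2x + 2x^2


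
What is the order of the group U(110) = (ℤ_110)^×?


U(n) is the group of units mod n; |U(n)| = φ(n)
|U(110)| = φ(110) = 40

|U(110) = (ℤ_110)^×| = 40


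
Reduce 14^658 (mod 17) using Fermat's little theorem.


Fermat's little theorem: if p is prime and gcd(a,p)=1, then a^(p-1) ≡ 1 (mod p)
p = 17 is prime, gcd(14,17) = 1
Reduce exponent: 658 mod 16 = 2
So 14^658 ≡ 14^2 (mod 17)
14^2 mod 17 = 9

14^658 ≡ 9 (mod 17)


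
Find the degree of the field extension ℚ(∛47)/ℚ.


∛47 has minimal polynomial x³ - 47 (irreducible over ℚ since 47 is not a perfect cube)

[ℚ(∛47)/ℚ] = 3


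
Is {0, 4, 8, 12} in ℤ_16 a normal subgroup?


H = {0, 4, 8, 12} in ℤ_16
ℤ_16 is abelian; every subgroup of an abelian group is normal

Yes, normal subgroup


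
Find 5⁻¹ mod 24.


Use the extended Euclidean algorithm to write 1 = 5·s + 24·t; then s mod 24 is the inverse.
Euclidean algorithm:
  5 = 0·24 + 5
  24 = 4·5 + 4
  5 = 1·4 + 1
  4 = 4·1 + 0
gcd(5,24) = 1
Back-substitution gives: 5·(5) + 24·(-1) = 1
So 5⁻¹ ≡ 5 ≡ 5 (mod 24)
Check: 5 × 5 = 25 ≡ 1 (mod 24) ✓

5⁻¹ ≡ 5 (mod 24)


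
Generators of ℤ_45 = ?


g generates ℤ_n iff gcd(g,n) = 1
Prime factors of 45: 3, 5
Generators are g ∈ {1,...,44} not divisible by any of these primes.
Generators: {1, 2, 4, 7, 8, 11, 13, 14, 16, 17, 19, 22, 23, 26, 28, 29, 31, 32, 34, 37, 38, 41, 43, 44}
Number of generators = φ(45) = 24

Generators of ℤ_45 = {1, 2, 4, 7, 8, 11, 13, 14, 16, 17, 19, 22, 23, 26, 28, 29, 31, 32, 34, 37, 38, 41, 43, 44}


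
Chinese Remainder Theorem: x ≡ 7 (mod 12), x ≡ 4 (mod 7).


m₁ = 12, m₂ = 7, gcd = 1, so CRT applies. M = m₁·m₂ = 84
Let M₁ = M/m₁ = 7, M₂ = M/m₂ = 12
Find y₁ ≡ M₁⁻¹ (mod m₁): 7⁻¹ ≡ 7 (mod 12)
Find y₂ ≡ M₂⁻¹ (mod m₂): 12⁻¹ ≡ 3 (mod 7)
x = a₁·M₁·y₁ + a₂·M₂·y₂ = 7·7·7 + 4·12·3 = 487
Reduce mod 84: x ≡ 67
Check: 67 mod 12 = 7 ✓, 67 mod 7 = 4 ✓

x ≡ 67 (mod 84)


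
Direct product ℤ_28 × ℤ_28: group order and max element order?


|ℤ_28 × ℤ_28| = 28 × 28 = 784
Max element order = lcm(28,28) = 28
Cyclic? No (gcd=28)

|ℤ_28×ℤ_28| = 784, max element order = 28


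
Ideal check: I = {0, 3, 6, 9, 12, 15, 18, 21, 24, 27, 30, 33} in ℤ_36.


Check ideal conditions for I = {0, 3, 6, 9, 12, 15, 18, 21, 24, 27, 30, 33} in ℤ_36:
(1) I is an additive subgroup? Yes
(2) For r ∈ ℤ_36 and a ∈ I: r·a ∈ I? Yes

Yes, I is an ideal of ℤ_36


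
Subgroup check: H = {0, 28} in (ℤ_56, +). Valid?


Subgroup test for H = {0, 28} in (ℤ_56, +):
(1) 0 ∈ H? Yes
(2) Closure: for all a,b ∈ H, (a+b) mod 56 ∈ H? Yes
(3) Inverses: for all a ∈ H, -a mod 56 ∈ H? Yes

Yes, H is a subgroup of ℤ_56


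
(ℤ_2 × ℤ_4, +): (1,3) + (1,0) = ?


Operation: componentwise addition mod (2, 4)
(1,3) + (1,0) = ((a₁+b₁) mod 2, (a₂+b₂) mod 4) with a = (1,3), b = (1,0)

(1,3) + (1,0) = (0,3)


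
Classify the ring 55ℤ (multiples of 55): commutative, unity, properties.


55ℤ is a commutative ring under +,× but has no multiplicative identity (1 ∉ 55ℤ); it has no zero divisors, but without unity it is not an integral domain
Commutative: Yes
Integral domain: No
Has unity: No

55ℤ (multiples of 55): Commutative=Yes, Unity=No


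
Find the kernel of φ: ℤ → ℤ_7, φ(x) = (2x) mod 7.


Kernel = preimage of identity
ker(φ) = {x ∈ ℤ : 2x ≡ 0 (mod 7)}. gcd(2,7) = 1, so 2x ≡ 0 (mod 7) ⟺ x ≡ 0 (mod 7/1 = 7). Hence ker(φ) = 7ℤ

ker(φ) = 7ℤ


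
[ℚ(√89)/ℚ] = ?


√89 has minimal polynomial x² - 89 (irreducible over ℚ since 89 is squarefree)

[ℚ(√89)/ℚ] = 2


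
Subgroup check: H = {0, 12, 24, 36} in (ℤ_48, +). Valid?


Subgroup test for H = {0, 12, 24, 36} in (ℤ_48, +):
(1) 0 ∈ H? Yes
(2) Closure: for all a,b ∈ H, (a+b) mod 48 ∈ H? Yes
(3) Inverses: for all a ∈ H, -a mod 48 ∈ H? Yes

Yes, H is a subgroup of ℤ_48


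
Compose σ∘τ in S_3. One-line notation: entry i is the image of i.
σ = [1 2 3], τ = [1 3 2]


σ∘τ: apply τ first, then σ
1 →τ 1 →σ 1
2 →τ 3 →σ 3
3 →τ 2 →σ 2

σ∘τ = [1 3 2]


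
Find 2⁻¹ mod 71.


Use the extended Euclidean algorithm to write 1 = 2·s + 71·t; then s mod 71 is the inverse.
Euclidean algorithm:
  2 = 0·71 + 2
  71 = 35·2 + 1
  2 = 2·1 + 0
gcd(2,71) = 1
Back-substitution gives: 2·(-35) + 71·(1) = 1
So 2⁻¹ ≡ -35 ≡ 36 (mod 71)
Check: 2 × 36 = 72 ≡ 1 (mod 71) ✓

2⁻¹ ≡ 36 (mod 71)


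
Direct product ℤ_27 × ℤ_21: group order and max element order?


|ℤ_27 × ℤ_21| = 27 × 21 = 567
Max element order = lcm(27,21) = 189
Cyclic? No (gcd=3)

|ℤ_27×ℤ_21| = 567, max element order = 189


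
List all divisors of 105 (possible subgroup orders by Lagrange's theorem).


Lagrange's theorem: |H| divides |G|
|G| = 105
Divisors of 105: 1, 3, 5, 7, 15, 21, 35, 105

Possible subgroup orders: {1, 3, 5, 7, 15, 21, 35, 105}


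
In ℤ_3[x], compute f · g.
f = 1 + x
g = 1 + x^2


Expand and collect like terms; reduce coefficients mod 3:
x^0: 1·1 = 1 ≡ 1 (mod 3)
x^1: 1·0 + 1·1 = 1 ≡ 1 (mod 3)
x^2: 1·1 + 1·0 = 1 ≡ 1 (mod 3)
x^3: 1·1 = 1 ≡ 1 (mod 3)
Result: 1 + x + x^2 + x^3

f · g = 1 + x + x^2 + x^3


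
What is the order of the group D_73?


|D_n| = 2n (n rotations and n reflections)
|D_73| = 2×73 = 146

|D_73| = 146


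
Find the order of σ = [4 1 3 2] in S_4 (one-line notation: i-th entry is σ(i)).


Cycle decomposition: (1 4 2)
Cycle lengths: 3
Order = lcm(3) = 3

ord(σ) = 3


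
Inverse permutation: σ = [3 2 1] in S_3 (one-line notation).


To find σ⁻¹, swap domain and range:
σ(1) = 3 → σ⁻¹(3) = 1
σ(2) = 2 → σ⁻¹(2) = 2
σ(3) = 1 → σ⁻¹(1) = 3

σ⁻¹ = [3 2 1]


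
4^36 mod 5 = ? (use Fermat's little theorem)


Fermat's little theorem: if p is prime and gcd(a,p)=1, then a^(p-1) ≡ 1 (mod p)
p = 5 is prime, gcd(4,5) = 1
Reduce exponent: 36 mod 4 = 0
So 4^36 ≡ 4^0 (mod 5)
4^0 = 1

4^36 ≡ 1 (mod 5)


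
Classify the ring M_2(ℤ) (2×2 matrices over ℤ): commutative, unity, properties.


Matrix multiplication is non-commutative for n ≥ 2; the identity matrix I is the unity; singular matrices give zero divisors, so not an integral domain
Commutative: No
Integral domain: No
Has unity: Yes

M_2(ℤ) (2×2 matrices over ℤ): Commutative=No, Unity=Yes


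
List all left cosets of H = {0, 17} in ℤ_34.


H = {0, 17}, |H| = 2
Number of cosets = |G|/|H| = 34/2 = 17
0 + H = {0, 17}
1 + H = {1, 18}
2 + H = {2, 19}
3 + H = {3, 20}
4 + H = {4, 21}
5 + H = {5, 22}
6 + H = {6, 23}
7 + H = {7, 24}
8 + H = {8, 25}
9 + H = {9, 26}
10 + H = {10, 27}
11 + H = {11, 28}
12 + H = {12, 29}
13 + H = {13, 30}
14 + H = {14, 31}
15 + H = {15, 32}
16 + H = {16, 33}

Cosets: 0+H={0,17}; 1+H={1,18}; 2+H={2,19}; 3+H={3,20}; 4+H={4,21}; 5+H={5,22}; 6+H={6,23}; 7+H={7,24}; 8+H={8,25}; 9+H={9,26}; 10+H={10,27}; 11+H={11,28}; 12+H={12,29}; 13+H={13,30}; 14+H={14,31}; 15+H={15,32}; 16+H={16,33}


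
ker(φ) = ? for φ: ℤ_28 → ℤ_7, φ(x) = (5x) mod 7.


Kernel = preimage of identity
ker(φ) = {x ∈ ℤ_28 : 5x ≡ 0 (mod 7)}. Since 7 | 28, φ is well-defined. The kernel is the cyclic subgroup ⟨7⟩ of ℤ_28 (order 4), i.e. {0, 7, 14, 21}

ker(φ) = {0, 7, 14, 21}


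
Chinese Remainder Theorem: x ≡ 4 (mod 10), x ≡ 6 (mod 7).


m₁ = 10, m₂ = 7, gcd = 1, so CRT applies. M = m₁·m₂ = 70
Let M₁ = M/m₁ = 7, M₂ = M/m₂ = 10
Find y₁ ≡ M₁⁻¹ (mod m₁): 7⁻¹ ≡ 3 (mod 10)
Find y₂ ≡ M₂⁻¹ (mod m₂): 10⁻¹ ≡ 5 (mod 7)
x = a₁·M₁·y₁ + a₂·M₂·y₂ = 4·7·3 + 6·10·5 = 384
Reduce mod 70: x ≡ 34
Check: 34 mod 10 = 4 ✓, 34 mod 7 = 6 ✓

x ≡ 34 (mod 70)


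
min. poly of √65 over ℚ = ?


√65 satisfies x² - 65 = 0, irreducible over ℚ since 65 is squarefree

Minimal polynomial: x² - 65


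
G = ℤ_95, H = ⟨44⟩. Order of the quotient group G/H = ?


|⟨44⟩| = n / gcd(44, 95) = 95 / 1 = 95
H is normal (ℤ_95 is abelian).
|G/H| = |G| / |H| = 95 / 95 = 1

|G/H| = 1


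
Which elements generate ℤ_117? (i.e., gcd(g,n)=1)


g generates ℤ_n iff gcd(g,n) = 1
Prime factors of 117: 3, 13
Generators are g ∈ {1,...,116} not divisible by any of these primes.
Generators: {1, 2, 4, 5, 7, 8, 10, 11, 14, 16, 17, 19, 20, 22, 23, 25, 28, 29, 31, 32, 34, 35, 37, 38, 40, 41, 43, 44, 46, 47, 49, 50, 53, 55, 56, 58, 59, 61, 62, 64, 67, 68, 70, 71, 73, 74, 76, 77, 79, 80, 82, 83, 85, 86, 88, 89, 92, 94, 95, 97, 98, 100, 101, 103, 106, 107, 109, 110, 112, 113, 115, 116}
Number of generators = φ(117) = 72

Generators of ℤ_117 = {1, 2, 4, 5, 7, 8, 10, 11, 14, 16, 17, 19, 20, 22, 23, 25, 28, 29, 31, 32, 34, 35, 37, 38, 40, 41, 43, 44, 46, 47, 49, 50, 53, 55, 56, 58, 59, 61, 62, 64, 67, 68, 70, 71, 73, 74, 76, 77, 79, 80, 82, 83, 85, 86, 88, 89, 92, 94, 95, 97, 98, 100, 101, 103, 106, 107, 109, 110, 112, 113, 115, 116}


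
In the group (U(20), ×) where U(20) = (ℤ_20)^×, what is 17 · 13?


Operation: multiplication mod 20
17 · 13 = (a × b) mod 20 with a = 17, b = 13

17 · 13 = 1


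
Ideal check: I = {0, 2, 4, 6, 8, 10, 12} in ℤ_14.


Check ideal conditions for I = {0, 2, 4, 6, 8, 10, 12} in ℤ_14:
(1) I is an additive subgroup? Yes
(2) For r ∈ ℤ_14 and a ∈ I: r·a ∈ I? Yes

Yes, I is an ideal of ℤ_14


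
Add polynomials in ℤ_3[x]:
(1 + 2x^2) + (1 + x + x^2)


Add coefficients mod 3:
x^0: 1 + 1 = 2 (mod 3)
x^1: 0 + 1 = 1 (mod 3)
x^2: 2 + 1 = 0 (mod 3)
Result: 2 + x

f + g = 2 + x


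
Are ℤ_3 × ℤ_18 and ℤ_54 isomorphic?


Comparing ℤ_3 × ℤ_18 and ℤ_54:
gcd(3,18) = 3 ≠ 1. Max element order in ℤ_3×ℤ_18 is lcm(3,18) = 18 < 54, so it has no element of order 54

No, ℤ_3 × ℤ_18 ≇ ℤ_54


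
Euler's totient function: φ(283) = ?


Factor n: 283 = 283
φ(n) = n · ∏(1 - 1/p) over distinct primes p | n
φ(283) = 283 · (1 - 1/283) = 282

φ(283) = 282


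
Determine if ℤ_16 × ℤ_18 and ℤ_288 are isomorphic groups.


Comparing ℤ_16 × ℤ_18 and ℤ_288:
gcd(16,18) = 2 ≠ 1. Max element order in ℤ_16×ℤ_18 is lcm(16,18) = 144 < 288, so it has no element of order 288

No, ℤ_16 × ℤ_18 ≇ ℤ_288


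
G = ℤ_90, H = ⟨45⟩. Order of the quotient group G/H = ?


|⟨45⟩| = n / gcd(45, 90) = 90 / 45 = 2
H is normal (ℤ_90 is abelian).
|G/H| = |G| / |H| = 90 / 2 = 45

|G/H| = 45


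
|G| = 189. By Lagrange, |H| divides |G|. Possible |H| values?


Lagrange's theorem: |H| divides |G|
|G| = 189
Divisors of 189: 1, 3, 7, 9, 21, 27, 63, 189

Possible subgroup orders: {1, 3, 7, 9, 21, 27, 63, 189}


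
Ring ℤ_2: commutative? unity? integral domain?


ℤ_2 is a commutative ring with unity 1; 2 is prime, so ℤ_2 is a field (hence an integral domain)
Commutative: Yes
Integral domain: Yes
Has unity: Yes

ℤ_2: Commutative=Yes, Unity=Yes


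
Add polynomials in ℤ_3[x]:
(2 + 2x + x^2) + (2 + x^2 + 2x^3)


Add coefficients mod 3:
x^0: 2 + 2 = 1 (mod 3)
x^1: 2 + 0 = 2 (mod 3)
x^2: 1 + 1 = 2 (mod 3)
x^3: 0 + 2 = 2 (mod 3)
Result: 1 + 2x + 2x^2 + 2x^3

f + g = 1 + 2x + 2x^2 + 2x^3


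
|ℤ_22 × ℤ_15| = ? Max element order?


|ℤ_22 × ℤ_15| = 22 × 15 = 330
Max element order = lcm(22,15) = 330
Cyclic? Yes (gcd=1)

|ℤ_22×ℤ_15| = 330, max element order = 330


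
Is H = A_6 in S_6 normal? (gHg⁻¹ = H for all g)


H = A_6 in S_6
A_6 has index 2 in S_6, and every subgroup of index 2 is normal

Yes, normal subgroup


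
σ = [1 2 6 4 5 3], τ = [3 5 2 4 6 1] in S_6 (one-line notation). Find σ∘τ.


σ∘τ: apply τ first, then σ
1 →τ 3 →σ 6
2 →τ 5 →σ 5
3 →τ 2 →σ 2
4 →τ 4 →σ 4
5 →τ 6 →σ 3
6 →τ 1 →σ 1

σ∘τ = [6 5 2 4 3 1]


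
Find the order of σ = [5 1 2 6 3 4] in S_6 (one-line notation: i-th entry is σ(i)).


Cycle decomposition: (1 5 3 2) (4 6)
Cycle lengths: 4, 2
Order = lcm(4, 2) = 4

ord(σ) = 4


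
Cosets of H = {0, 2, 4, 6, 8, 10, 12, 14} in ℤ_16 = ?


H = {0, 2, 4, 6, 8, 10, 12, 14}, |H| = 8
Number of cosets = |G|/|H| = 16/8 = 2
0 + H = {0, 2, 4, 6, 8, 10, 12, 14}
1 + H = {1, 3, 5, 7, 9, 11, 13, 15}

Cosets: 0+H={0,2,4,6,8,10,12,14}; 1+H={1,3,5,7,9,11,13,15}


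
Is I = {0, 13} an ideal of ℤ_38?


Check ideal conditions for I = {0, 13} in ℤ_38:
(1) I is an additive subgroup? No
(2) For r ∈ ℤ_38 and a ∈ I: r·a ∈ I? No  [counterexample: r=2, a=13, r·a mod 38 = 26 ∉ I]

No, I is not an ideal of ℤ_38


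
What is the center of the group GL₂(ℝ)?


Z(G) = {g ∈ G | gx = xg for all x ∈ G}
Only scalar multiples of the identity commute with all invertible matrices

Z(GL₂(ℝ)) = {aI : a ∈ ℝ, a ≠ 0}


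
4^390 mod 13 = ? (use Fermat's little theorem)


Fermat's little theorem: if p is prime and gcd(a,p)=1, then a^(p-1) ≡ 1 (mod p)
p = 13 is prime, gcd(4,13) = 1
Reduce exponent: 390 mod 12 = 6
So 4^390 ≡ 4^6 (mod 13)
4^6 mod 13 = 1

4^390 ≡ 1 (mod 13)


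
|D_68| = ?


|D_n| = 2n (n rotations and n reflections)
|D_68| = 2×68 = 136

|D_68| = 136


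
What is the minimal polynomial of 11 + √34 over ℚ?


Let α = 11 + √34. Then α - 11 = √34, so (α - 11)² = 34, giving α² - 22α + 87 = 0. Degree 2 and α ∉ ℚ, so this is the minimal polynomial.

Minimal polynomial: x² - 22x + 87


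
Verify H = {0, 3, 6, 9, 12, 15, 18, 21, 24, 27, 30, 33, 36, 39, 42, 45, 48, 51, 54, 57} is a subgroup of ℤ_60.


Subgroup test for H = {0, 3, 6, 9, 12, 15, 18, 21, 24, 27, 30, 33, 36, 39, 42, 45, 48, 51, 54, 57} in (ℤ_60, +):
(1) 0 ∈ H? Yes
(2) Closure: for all a,b ∈ H, (a+b) mod 60 ∈ H? Yes
(3) Inverses: for all a ∈ H, -a mod 60 ∈ H? Yes

Yes, H is a subgroup of ℤ_60


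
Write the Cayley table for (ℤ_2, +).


Elements: {0, 1}
Operation: addition mod 2
Entry (a, b) = (a + b) mod 2

Cayley table:
  | 0 | 1
0 | 0 | 1
1 | 1 | 0


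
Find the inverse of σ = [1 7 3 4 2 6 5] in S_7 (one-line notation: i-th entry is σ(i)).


To find σ⁻¹, swap domain and range:
σ(1) = 1 → σ⁻¹(1) = 1
σ(2) = 7 → σ⁻¹(7) = 2
σ(3) = 3 → σ⁻¹(3) = 3
σ(4) = 4 → σ⁻¹(4) = 4
σ(5) = 2 → σ⁻¹(2) = 5
σ(6) = 6 → σ⁻¹(6) = 6
σ(7) = 5 → σ⁻¹(5) = 7

σ⁻¹ = [1 5 3 4 7 6 2]


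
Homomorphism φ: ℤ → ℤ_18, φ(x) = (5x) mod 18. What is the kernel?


Kernel = preimage of identity
ker(φ) = {x ∈ ℤ : 5x ≡ 0 (mod 18)}. gcd(5,18) = 1, so 5x ≡ 0 (mod 18) ⟺ x ≡ 0 (mod 18/1 = 18). Hence ker(φ) = 18ℤ

ker(φ) = 18ℤ


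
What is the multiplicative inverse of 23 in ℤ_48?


Use the extended Euclidean algorithm to write 1 = 23·s + 48·t; then s mod 48 is the inverse.
Euclidean algorithm:
  23 = 0·48 + 23
  48 = 2·23 + 2
  23 = 11·2 + 1
  2 = 2·1 + 0
gcd(23,48) = 1
Back-substitution gives: 23·(23) + 48·(-11) = 1
So 23⁻¹ ≡ 23 ≡ 23 (mod 48)
Check: 23 × 23 = 529 ≡ 1 (mod 48) ✓

23⁻¹ ≡ 23 (mod 48)


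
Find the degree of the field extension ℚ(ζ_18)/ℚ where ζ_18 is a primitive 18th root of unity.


[ℚ(ζ_n):ℚ] = deg Φ_n(x) = φ(n). Here φ(18) = 6

[ℚ(ζ_18)/ℚ where ζ_18 is a primitive 18th root of unity] = 6


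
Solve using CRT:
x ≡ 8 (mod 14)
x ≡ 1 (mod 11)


m₁ = 14, m₂ = 11, gcd = 1, so CRT applies. M = m₁·m₂ = 154
Let M₁ = M/m₁ = 11, M₂ = M/m₂ = 14
Find y₁ ≡ M₁⁻¹ (mod m₁): 11⁻¹ ≡ 9 (mod 14)
Find y₂ ≡ M₂⁻¹ (mod m₂): 14⁻¹ ≡ 4 (mod 11)
x = a₁·M₁·y₁ + a₂·M₂·y₂ = 8·11·9 + 1·14·4 = 848
Reduce mod 154: x ≡ 78
Check: 78 mod 14 = 8 ✓, 78 mod 11 = 1 ✓

x ≡ 78 (mod 154)


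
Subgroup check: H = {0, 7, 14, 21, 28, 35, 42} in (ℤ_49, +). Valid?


Subgroup test for H = {0, 7, 14, 21, 28, 35, 42} in (ℤ_49, +):
(1) 0 ∈ H? Yes
(2) Closure: for all a,b ∈ H, (a+b) mod 49 ∈ H? Yes
(3) Inverses: for all a ∈ H, -a mod 49 ∈ H? Yes

Yes, H is a subgroup of ℤ_49


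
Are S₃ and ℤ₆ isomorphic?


Comparing S₃ and ℤ₆:
S₃ is non-abelian, ℤ₆ is abelian

No, S₃ ≇ ℤ₆


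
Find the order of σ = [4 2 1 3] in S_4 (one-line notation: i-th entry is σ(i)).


Cycle decomposition: (1 4 3)
Cycle lengths: 3
Order = lcm(3) = 3

ord(σ) = 3


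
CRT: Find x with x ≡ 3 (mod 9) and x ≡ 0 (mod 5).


m₁ = 9, m₂ = 5, gcd = 1, so CRT applies. M = m₁·m₂ = 45
Let M₁ = M/m₁ = 5, M₂ = M/m₂ = 9
Find y₁ ≡ M₁⁻¹ (mod m₁): 5⁻¹ ≡ 2 (mod 9)
Find y₂ ≡ M₂⁻¹ (mod m₂): 9⁻¹ ≡ 4 (mod 5)
x = a₁·M₁·y₁ + a₂·M₂·y₂ = 3·5·2 + 0·9·4 = 30
Reduce mod 45: x ≡ 30
Check: 30 mod 9 = 3 ✓, 30 mod 5 = 0 ✓

x ≡ 30 (mod 45)


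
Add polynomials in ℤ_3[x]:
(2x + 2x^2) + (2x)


Add coefficients mod 3:
x^0: 0 + 0 = 0 (mod 3)
x^1: 2 + 2 = 1 (mod 3)
x^2: 2 + 0 = 2 (mod 3)
Result: x + 2x^2

f + g = x + 2x^2


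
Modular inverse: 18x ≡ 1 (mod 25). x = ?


Use the extended Euclidean algorithm to write 1 = 18·s + 25·t; then s mod 25 is the inverse.
Euclidean algorithm:
  18 = 0·25 + 18
  25 = 1·18 + 7
  18 = 2·7 + 4
  7 = 1·4 + 3
  4 = 1·3 + 1
  3 = 3·1 + 0
gcd(18,25) = 1
Back-substitution gives: 18·(7) + 25·(-5) = 1
So 18⁻¹ ≡ 7 ≡ 7 (mod 25)
Check: 18 × 7 = 126 ≡ 1 (mod 25) ✓

18⁻¹ ≡ 7 (mod 25)


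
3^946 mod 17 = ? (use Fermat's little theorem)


Fermat's little theorem: if p is prime and gcd(a,p)=1, then a^(p-1) ≡ 1 (mod p)
p = 17 is prime, gcd(3,17) = 1
Reduce exponent: 946 mod 16 = 2
So 3^946 ≡ 3^2 (mod 17)
3^2 mod 17 = 9

3^946 ≡ 9 (mod 17)


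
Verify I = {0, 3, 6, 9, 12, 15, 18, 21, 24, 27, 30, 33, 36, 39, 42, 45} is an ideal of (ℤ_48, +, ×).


Check ideal conditions for I = {0, 3, 6, 9, 12, 15, 18, 21, 24, 27, 30, 33, 36, 39, 42, 45} in ℤ_48:
(1) I is an additive subgroup? Yes
(2) For r ∈ ℤ_48 and a ∈ I: r·a ∈ I? Yes

Yes, I is an ideal of ℤ_48


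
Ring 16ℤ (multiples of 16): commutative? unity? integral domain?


16ℤ is a commutative ring under +,× but has no multiplicative identity (1 ∉ 16ℤ); it has no zero divisors, but without unity it is not an integral domain
Commutative: Yes
Integral domain: No
Has unity: No

16ℤ (multiples of 16): Commutative=Yes, Unity=No


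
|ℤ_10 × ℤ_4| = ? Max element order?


|ℤ_10 × ℤ_4| = 10 × 4 = 40
Max element order = lcm(10,4) = 20
Cyclic? No (gcd=2)

|ℤ_10×ℤ_4| = 40, max element order = 20


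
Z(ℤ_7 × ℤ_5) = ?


Z(G) = {g ∈ G | gx = xg for all x ∈ G}
Direct product of abelian groups is abelian, so Z(G) = G

Z(ℤ_7 × ℤ_5) = ℤ_7 × ℤ_5


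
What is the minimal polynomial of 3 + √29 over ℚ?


Let α = 3 + √29. Then α - 3 = √29, so (α - 3)² = 29, giving α² - 6α - 20 = 0. Degree 2 and α ∉ ℚ, so this is the minimal polynomial.

Minimal polynomial: x² - 6x - 20


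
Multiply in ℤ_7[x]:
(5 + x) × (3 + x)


Expand and collect like terms; reduce coefficients mod 7:
x^0: 5·3 = 15 ≡ 1 (mod 7)
x^1: 5·1 + 1·3 = 8 ≡ 1 (mod 7)
x^2: 1·1 = 1 ≡ 1 (mod 7)
Result: 1 + x + x^2

f · g = 1 + x + x^2


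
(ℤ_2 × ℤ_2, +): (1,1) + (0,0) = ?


Operation: componentwise addition mod (2, 2)
(1,1) + (0,0) = ((a₁+b₁) mod 2, (a₂+b₂) mod 2) with a = (1,1), b = (0,0)

(1,1) + (0,0) = (1,1)


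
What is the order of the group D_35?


|D_n| = 2n (n rotations and n reflections)
|D_35| = 2×35 = 70

|D_35| = 70


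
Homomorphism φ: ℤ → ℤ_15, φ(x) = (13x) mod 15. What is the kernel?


Kernel = preimage of identity
ker(φ) = {x ∈ ℤ : 13x ≡ 0 (mod 15)}. gcd(13,15) = 1, so 13x ≡ 0 (mod 15) ⟺ x ≡ 0 (mod 15/1 = 15). Hence ker(φ) = 15ℤ

ker(φ) = 15ℤ


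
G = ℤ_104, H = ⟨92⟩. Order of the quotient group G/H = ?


|⟨92⟩| = n / gcd(92, 104) = 104 / 4 = 26
H is normal (ℤ_104 is abelian).
|G/H| = |G| / |H| = 104 / 26 = 4

|G/H| = 4


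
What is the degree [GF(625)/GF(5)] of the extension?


GF(625) = GF(5^4), so the extension degree is 4

[GF(625)/GF(5)] = 4


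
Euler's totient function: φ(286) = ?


Factor n: 286 = 2 × 11 × 13
φ(n) = n · ∏(1 - 1/p) over distinct primes p | n
φ(286) = 286 · (1 - 1/2) · (1 - 1/11) · (1 - 1/13) = 120

φ(286) = 120


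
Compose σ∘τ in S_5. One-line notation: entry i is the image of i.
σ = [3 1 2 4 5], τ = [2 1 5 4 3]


σ∘τ: apply τ first, then σ
1 →τ 2 →σ 1
2 →τ 1 →σ 3
3 →τ 5 →σ 5
4 →τ 4 →σ 4
5 →τ 3 →σ 2

σ∘τ = [1 3 5 4 2]


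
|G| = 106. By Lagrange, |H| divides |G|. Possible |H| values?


Lagrange's theorem: |H| divides |G|
|G| = 106
Divisors of 106: 1, 2, 53, 106

Possible subgroup orders: {1, 2, 53, 106}


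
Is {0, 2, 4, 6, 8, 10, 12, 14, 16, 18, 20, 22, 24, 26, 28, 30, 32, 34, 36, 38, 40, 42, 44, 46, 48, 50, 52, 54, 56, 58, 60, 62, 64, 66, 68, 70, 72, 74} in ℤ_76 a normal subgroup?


H = {0, 2, 4, 6, 8, 10, 12, 14, 16, 18, 20, 22, 24, 26, 28, 30, 32, 34, 36, 38, 40, 42, 44, 46, 48, 50, 52, 54, 56, 58, 60, 62, 64, 66, 68, 70, 72, 74} in ℤ_76
ℤ_76 is abelian; every subgroup of an abelian group is normal

Yes, normal subgroup


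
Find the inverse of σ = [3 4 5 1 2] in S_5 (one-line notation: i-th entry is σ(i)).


To find σ⁻¹, swap domain and range:
σ(1) = 3 → σ⁻¹(3) = 1
σ(2) = 4 → σ⁻¹(4) = 2
σ(3) = 5 → σ⁻¹(5) = 3
σ(4) = 1 → σ⁻¹(1) = 4
σ(5) = 2 → σ⁻¹(2) = 5

σ⁻¹ = [4 5 1 2 3]


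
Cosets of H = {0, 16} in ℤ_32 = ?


H = {0, 16}, |H| = 2
Number of cosets = |G|/|H| = 32/2 = 16
0 + H = {0, 16}
1 + H = {1, 17}
2 + H = {2, 18}
3 + H = {3, 19}
4 + H = {4, 20}
5 + H = {5, 21}
6 + H = {6, 22}
7 + H = {7, 23}
8 + H = {8, 24}
9 + H = {9, 25}
10 + H = {10, 26}
11 + H = {11, 27}
12 + H = {12, 28}
13 + H = {13, 29}
14 + H = {14, 30}
15 + H = {15, 31}

Cosets: 0+H={0,16}; 1+H={1,17}; 2+H={2,18}; 3+H={3,19}; 4+H={4,20}; 5+H={5,21}; 6+H={6,22}; 7+H={7,23}; 8+H={8,24}; 9+H={9,25}; 10+H={10,26}; 11+H={11,27}; 12+H={12,28}; 13+H={13,29}; 14+H={14,30}; 15+H={15,31}


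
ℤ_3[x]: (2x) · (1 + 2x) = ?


Expand and collect like terms; reduce coefficients mod 3:
x^0: 0·1 = 0 ≡ 0 (mod 3)
x^1: 0·2 + 2·1 = 2 ≡ 2 (mod 3)
x^2: 2·2 = 4 ≡ 1 (mod 3)
Result: 2x + x^2

f · g = 2x + x^2


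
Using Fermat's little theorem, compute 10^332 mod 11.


Fermat's little theorem: if p is prime and gcd(a,p)=1, then a^(p-1) ≡ 1 (mod p)
p = 11 is prime, gcd(10,11) = 1
Reduce exponent: 332 mod 10 = 2
So 10^332 ≡ 10^2 (mod 11)
10^2 mod 11 = 1

10^332 ≡ 1 (mod 11)


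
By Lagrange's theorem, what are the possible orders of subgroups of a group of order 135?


Lagrange's theorem: |H| divides |G|
|G| = 135
Divisors of 135: 1, 3, 5, 9, 15, 27, 45, 135

Possible subgroup orders: {1, 3, 5, 9, 15, 27, 45, 135}


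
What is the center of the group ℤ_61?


Z(G) = {g ∈ G | gx = xg for all x ∈ G}
ℤ_61 is abelian, so Z(G) = G

Z(ℤ_61) = ℤ_61


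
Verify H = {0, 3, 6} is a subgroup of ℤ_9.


Subgroup test for H = {0, 3, 6} in (ℤ_9, +):
(1) 0 ∈ H? Yes
(2) Closure: for all a,b ∈ H, (a+b) mod 9 ∈ H? Yes
(3) Inverses: for all a ∈ H, -a mod 9 ∈ H? Yes

Yes, H is a subgroup of ℤ_9


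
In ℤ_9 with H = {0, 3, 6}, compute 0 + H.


0 + H = {0 + h (mod 9) : h ∈ H}
0+0=0, 0+3=3, 0+6=6

0 + H = {0, 3, 6}


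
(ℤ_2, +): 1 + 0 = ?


Operation: addition mod 2
1 + 0 = (a + b) mod 2 with a = 1, b = 0

1 + 0 = 1


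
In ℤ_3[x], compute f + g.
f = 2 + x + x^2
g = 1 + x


Add coefficients mod 3:
x^0: 2 + 1 = 0 (mod 3)
x^1: 1 + 1 = 2 (mod 3)
x^2: 1 + 0 = 1 (mod 3)
Result: 2x + x^2

f + g = 2x + x^2


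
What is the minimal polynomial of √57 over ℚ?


√57 satisfies x² - 57 = 0, irreducible over ℚ since 57 is squarefree

Minimal polynomial: x² - 57


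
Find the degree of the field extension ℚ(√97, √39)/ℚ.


[ℚ(√97,√39):ℚ] = [ℚ(√97,√39):ℚ(√97)]·[ℚ(√97):ℚ] = 2·2 = 4

[ℚ(√97, √39)/ℚ] = 4


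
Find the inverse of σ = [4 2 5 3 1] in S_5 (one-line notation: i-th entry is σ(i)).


To find σ⁻¹, swap domain and range:
σ(1) = 4 → σ⁻¹(4) = 1
σ(2) = 2 → σ⁻¹(2) = 2
σ(3) = 5 → σ⁻¹(5) = 3
σ(4) = 3 → σ⁻¹(3) = 4
σ(5) = 1 → σ⁻¹(1) = 5

σ⁻¹ = [5 2 4 1 3]


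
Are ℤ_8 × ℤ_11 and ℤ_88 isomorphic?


Comparing ℤ_8 × ℤ_11 and ℤ_88:
gcd(8,11) = 1, so ℤ_8 × ℤ_11 ≅ ℤ_88 (CRT)

Yes, ℤ_8 × ℤ_11 ≅ ℤ_88


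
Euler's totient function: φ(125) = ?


Factor n: 125 = 5^3
φ(n) = n · ∏(1 - 1/p) over distinct primes p | n
φ(125) = 125 · (1 - 1/5) = 100

φ(125) = 100


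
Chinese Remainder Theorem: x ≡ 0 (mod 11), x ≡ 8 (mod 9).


m₁ = 11, m₂ = 9, gcd = 1, so CRT applies. M = m₁·m₂ = 99
Let M₁ = M/m₁ = 9, M₂ = M/m₂ = 11
Find y₁ ≡ M₁⁻¹ (mod m₁): 9⁻¹ ≡ 5 (mod 11)
Find y₂ ≡ M₂⁻¹ (mod m₂): 11⁻¹ ≡ 5 (mod 9)
x = a₁·M₁·y₁ + a₂·M₂·y₂ = 0·9·5 + 8·11·5 = 440
Reduce mod 99: x ≡ 44
Check: 44 mod 11 = 0 ✓, 44 mod 9 = 8 ✓

x ≡ 44 (mod 99)


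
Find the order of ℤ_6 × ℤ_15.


|A × B| = |A| · |B|
|ℤ_6 × ℤ_15| = 6 × 15 = 90

|ℤ_6 × ℤ_15| = 90


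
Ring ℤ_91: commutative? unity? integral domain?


ℤ_91 is a commutative ring with unity 1; 91 = 7×13 is composite, so 7·13 ≡ 0 gives zero divisors (not an integral domain)
Commutative: Yes
Integral domain: No
Has unity: Yes

ℤ_91: Commutative=Yes, Unity=Yes


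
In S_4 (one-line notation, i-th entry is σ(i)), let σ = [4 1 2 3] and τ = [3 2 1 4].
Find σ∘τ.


σ∘τ: apply τ first, then σ
1 →τ 3 →σ 2
2 →τ 2 →σ 1
3 →τ 1 →σ 4
4 →τ 4 →σ 3

σ∘τ = [2 1 4 3]


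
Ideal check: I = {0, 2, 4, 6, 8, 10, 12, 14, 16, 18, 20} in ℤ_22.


Check ideal conditions for I = {0, 2, 4, 6, 8, 10, 12, 14, 16, 18, 20} in ℤ_22:
(1) I is an additive subgroup? Yes
(2) For r ∈ ℤ_22 and a ∈ I: r·a ∈ I? Yes

Yes, I is an ideal of ℤ_22


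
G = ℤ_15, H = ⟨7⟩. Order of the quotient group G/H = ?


|⟨7⟩| = n / gcd(7, 15) = 15 / 1 = 15
H is normal (ℤ_15 is abelian).
|G/H| = |G| / |H| = 15 / 15 = 1

|G/H| = 1


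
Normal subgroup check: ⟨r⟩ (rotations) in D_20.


H = ⟨r⟩ (rotations) in D_20
The rotation subgroup ⟨r⟩ has index 2 in D_20, so it is normal

Yes, normal subgroup


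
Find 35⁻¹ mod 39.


Use the extended Euclidean algorithm to write 1 = 35·s + 39·t; then s mod 39 is the inverse.
Euclidean algorithm:
  35 = 0·39 + 35
  39 = 1·35 + 4
  35 = 8·4 + 3
  4 = 1·3 + 1
  3 = 3·1 + 0
gcd(35,39) = 1
Back-substitution gives: 35·(-10) + 39·(9) = 1
So 35⁻¹ ≡ -10 ≡ 29 (mod 39)
Check: 35 × 29 = 1015 ≡ 1 (mod 39) ✓

35⁻¹ ≡ 29 (mod 39)


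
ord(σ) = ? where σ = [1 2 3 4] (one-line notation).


Cycle decomposition: identity (all elements fixed)
Order = 1 (identity has order 1)

ord(σ) = 1


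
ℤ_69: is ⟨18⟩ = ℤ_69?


g generates ℤ_n iff gcd(g, n) = 1
gcd(18, 69) = 3
Since gcd = 3 ≠ 1, ⟨18⟩ has order 23 < 69, so 18 is not a generator.

No, 18 does not generate ℤ_69


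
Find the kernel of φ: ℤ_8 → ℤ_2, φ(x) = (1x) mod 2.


Kernel = preimage of identity
ker(φ) = {x ∈ ℤ_8 : 1x ≡ 0 (mod 2)}. Since 2 | 8, φ is well-defined. The kernel is the cyclic subgroup ⟨2⟩ of ℤ_8 (order 4), i.e. {0, 2, 4, 6}

ker(φ) = {0, 2, 4, 6}


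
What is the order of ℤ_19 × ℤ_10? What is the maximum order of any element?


|ℤ_19 × ℤ_10| = 19 × 10 = 190
Max element order = lcm(19,10) = 190
Cyclic? Yes (gcd=1)

|ℤ_19×ℤ_10| = 190, max element order = 190


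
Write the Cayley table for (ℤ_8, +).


Elements: {0, 1, 2, 3, 4, 5, 6, 7}
Operation: addition mod 8
Entry (a, b) = (a + b) mod 8

Cayley table:
  | 0 | 1 | 2 | 3 | 4 | 5 | 6 | 7
0 | 0 | 1 | 2 | 3 | 4 | 5 | 6 | 7
1 | 1 | 2 | 3 | 4 | 5 | 6 | 7 | 0
2 | 2 | 3 | 4 | 5 | 6 | 7 | 0 | 1
3 | 3 | 4 | 5 | 6 | 7 | 0 | 1 | 2
4 | 4 | 5 | 6 | 7 | 0 | 1 | 2 | 3
5 | 5 | 6 | 7 | 0 | 1 | 2 | 3 | 4
6 | 6 | 7 | 0 | 1 | 2 | 3 | 4 | 5
7 | 7 | 0 | 1 | 2 | 3 | 4 | 5 | 6


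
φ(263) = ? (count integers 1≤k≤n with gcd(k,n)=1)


Factor n: 263 = 263
φ(n) = n · ∏(1 - 1/p) over distinct primes p | n
φ(263) = 263 · (1 - 1/263) = 262

φ(263) = 262


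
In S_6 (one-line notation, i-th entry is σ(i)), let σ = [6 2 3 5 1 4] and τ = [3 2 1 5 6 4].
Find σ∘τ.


σ∘τ: apply τ first, then σ
1 →τ 3 →σ 3
2 →τ 2 →σ 2
3 →τ 1 →σ 6
4 →τ 5 →σ 1
5 →τ 6 →σ 4
6 →τ 4 →σ 5

σ∘τ = [3 2 6 1 4 5]


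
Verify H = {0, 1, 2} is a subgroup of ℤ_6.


Subgroup test for H = {0, 1, 2} in (ℤ_6, +):
(1) 0 ∈ H? Yes
(2) Closure: for all a,b ∈ H, (a+b) mod 6 ∈ H? No  [counterexample: 1 + 2 = 3 ∉ H]
(3) Inverses: for all a ∈ H, -a mod 6 ∈ H? No

No, H is not a subgroup of ℤ_6


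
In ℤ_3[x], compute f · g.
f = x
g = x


Expand and collect like terms; reduce coefficients mod 3:
x^0: 0·0 = 0 ≡ 0 (mod 3)
x^1: 0·1 + 1·0 = 0 ≡ 0 (mod 3)
x^2: 1·1 = 1 ≡ 1 (mod 3)
Result: x^2

f · g = x^2


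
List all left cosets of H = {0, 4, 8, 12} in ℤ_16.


H = {0, 4, 8, 12}, |H| = 4
Number of cosets = |G|/|H| = 16/4 = 4
0 + H = {0, 4, 8, 12}
1 + H = {1, 5, 9, 13}
2 + H = {2, 6, 10, 14}
3 + H = {3, 7, 11, 15}

Cosets: 0+H={0,4,8,12}; 1+H={1,5,9,13}; 2+H={2,6,10,14}; 3+H={3,7,11,15}


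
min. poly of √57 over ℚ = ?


√57 satisfies x² - 57 = 0, irreducible over ℚ since 57 is squarefree

Minimal polynomial: x² - 57


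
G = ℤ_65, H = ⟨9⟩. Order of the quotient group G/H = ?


|⟨9⟩| = n / gcd(9, 65) = 65 / 1 = 65
H is normal (ℤ_65 is abelian).
|G/H| = |G| / |H| = 65 / 65 = 1

|G/H| = 1


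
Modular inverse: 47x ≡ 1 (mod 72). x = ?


Use the extended Euclidean algorithm to write 1 = 47·s + 72·t; then s mod 72 is the inverse.
Euclidean algorithm:
  47 = 0·72 + 47
  72 = 1·47 + 25
  47 = 1·25 + 22
  25 = 1·22 + 3
  22 = 7·3 + 1
  3 = 3·1 + 0
gcd(47,72) = 1
Back-substitution gives: 47·(23) + 72·(-15) = 1
So 47⁻¹ ≡ 23 ≡ 23 (mod 72)
Check: 47 × 23 = 1081 ≡ 1 (mod 72) ✓

47⁻¹ ≡ 23 (mod 72)


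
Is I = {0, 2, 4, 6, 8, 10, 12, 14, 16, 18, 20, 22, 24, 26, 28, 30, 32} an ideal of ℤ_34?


Check ideal conditions for I = {0, 2, 4, 6, 8, 10, 12, 14, 16, 18, 20, 22, 24, 26, 28, 30, 32} in ℤ_34:
(1) I is an additive subgroup? Yes
(2) For r ∈ ℤ_34 and a ∈ I: r·a ∈ I? Yes

Yes, I is an ideal of ℤ_34


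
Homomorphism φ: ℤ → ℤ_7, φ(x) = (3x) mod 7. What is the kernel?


Kernel = preimage of identity
ker(φ) = {x ∈ ℤ : 3x ≡ 0 (mod 7)}. gcd(3,7) = 1, so 3x ≡ 0 (mod 7) ⟺ x ≡ 0 (mod 7/1 = 7). Hence ker(φ) = 7ℤ

ker(φ) = 7ℤ


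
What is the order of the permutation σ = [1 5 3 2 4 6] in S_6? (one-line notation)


Cycle decomposition: (2 5 4)
Cycle lengths: 3
Order = lcm(3) = 3

ord(σ) = 3


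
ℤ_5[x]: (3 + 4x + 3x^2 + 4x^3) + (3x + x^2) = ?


Add coefficients mod 5:
x^0: 3 + 0 = 3 (mod 5)
x^1: 4 + 3 = 2 (mod 5)
x^2: 3 + 1 = 4 (mod 5)
x^3: 4 + 0 = 4 (mod 5)
Result: 3 + 2x + 4x^2 + 4x^3

f + g = 3 + 2x + 4x^2 + 4x^3


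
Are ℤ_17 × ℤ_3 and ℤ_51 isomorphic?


Comparing ℤ_17 × ℤ_3 and ℤ_51:
gcd(17,3) = 1, so ℤ_17 × ℤ_3 ≅ ℤ_51 (CRT)

Yes, ℤ_17 × ℤ_3 ≅ ℤ_51


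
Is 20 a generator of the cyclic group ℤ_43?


g generates ℤ_n iff gcd(g, n) = 1
gcd(20, 43) = 1
Since gcd = 1, 20 is a generator.

Yes, 20 generates ℤ_43


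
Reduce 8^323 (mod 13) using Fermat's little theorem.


Fermat's little theorem: if p is prime and gcd(a,p)=1, then a^(p-1) ≡ 1 (mod p)
p = 13 is prime, gcd(8,13) = 1
Reduce exponent: 323 mod 12 = 11
So 8^323 ≡ 8^11 (mod 13)
8^11 mod 13 = 5

8^323 ≡ 5 (mod 13)


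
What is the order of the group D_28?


|D_n| = 2n (n rotations and n reflections)
|D_28| = 2×28 = 56

|D_28| = 56


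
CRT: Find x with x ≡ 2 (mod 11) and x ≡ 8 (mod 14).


m₁ = 11, m₂ = 14, gcd = 1, so CRT applies. M = m₁·m₂ = 154
Let M₁ = M/m₁ = 14, M₂ = M/m₂ = 11
Find y₁ ≡ M₁⁻¹ (mod m₁): 14⁻¹ ≡ 4 (mod 11)
Find y₂ ≡ M₂⁻¹ (mod m₂): 11⁻¹ ≡ 9 (mod 14)
x = a₁·M₁·y₁ + a₂·M₂·y₂ = 2·14·4 + 8·11·9 = 904
Reduce mod 154: x ≡ 134
Check: 134 mod 11 = 2 ✓, 134 mod 14 = 8 ✓

x ≡ 134 (mod 154)


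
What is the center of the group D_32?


Z(G) = {g ∈ G | gx = xg for all x ∈ G}
For even n, Z(D_n) = {e, r^(n/2)}: the 180° rotation r^16 commutes with every reflection and rotation

Z(D_32) = {e, r^16}


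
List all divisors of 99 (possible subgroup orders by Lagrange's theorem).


Lagrange's theorem: |H| divides |G|
|G| = 99
Divisors of 99: 1, 3, 9, 11, 33, 99

Possible subgroup orders: {1, 3, 9, 11, 33, 99}


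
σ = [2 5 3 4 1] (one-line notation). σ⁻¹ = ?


To find σ⁻¹, swap domain and range:
σ(1) = 2 → σ⁻¹(2) = 1
σ(2) = 5 → σ⁻¹(5) = 2
σ(3) = 3 → σ⁻¹(3) = 3
σ(4) = 4 → σ⁻¹(4) = 4
σ(5) = 1 → σ⁻¹(1) = 5

σ⁻¹ = [5 1 3 4 2]
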